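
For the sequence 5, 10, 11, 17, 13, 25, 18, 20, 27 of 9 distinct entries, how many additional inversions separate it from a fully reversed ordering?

33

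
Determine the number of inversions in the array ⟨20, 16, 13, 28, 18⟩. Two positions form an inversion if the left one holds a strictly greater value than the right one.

Element-by-element contributions:
20 → 16, 13, 18 → 3
16 → 13 → 1
13 → none → 0
28 → 18 → 1
18 → none → 0
Sum: 3 + 1 + 0 + 1 + 0 = 5

5 inversions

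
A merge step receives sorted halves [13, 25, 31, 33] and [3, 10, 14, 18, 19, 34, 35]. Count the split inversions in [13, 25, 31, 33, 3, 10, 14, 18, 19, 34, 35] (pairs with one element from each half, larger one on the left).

For each element r of the right run, count left-run elements greater than r:
r = 3: 13, 25, 31, 33 → 4
r = 10: 13, 25, 31, 33 → 4
r = 14: 25, 31, 33 → 3
r = 18: 25, 31, 33 → 3
r = 19: 25, 31, 33 → 3
r = 34: none → 0
r = 35: none → 0
Cross-inversions: 4 + 4 + 3 + 3 + 3 + 0 + 0 = 17

17 cross-inversions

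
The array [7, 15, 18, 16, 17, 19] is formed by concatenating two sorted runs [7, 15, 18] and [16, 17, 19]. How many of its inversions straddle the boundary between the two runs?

2 split inversions

Take each right-half value and tally the left-half values above it:
r = 16: 18 → 1
r = 17: 18 → 1
r = 19: none → 0
Cross-inversions: 1 + 1 + 0 = 2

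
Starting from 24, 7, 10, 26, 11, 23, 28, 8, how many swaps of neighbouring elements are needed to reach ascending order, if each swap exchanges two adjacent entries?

Each adjacent swap fixes exactly one inversion, so the minimum swap count equals the number of inversions.
Count inversions — for each element, later elements that are smaller:
24: 7, 10, 11, 23, 8 → 5
7: none → 0
10: 8 → 1
26: 11, 23, 8 → 3
11: 8 → 1
23: 8 → 1
28: 8 → 1
8: none → 0
Total inversions: 5 + 0 + 1 + 3 + 1 + 1 + 1 + 0 = 12

12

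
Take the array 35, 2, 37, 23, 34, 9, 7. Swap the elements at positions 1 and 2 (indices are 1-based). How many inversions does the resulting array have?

13

Positions 1 and 2 hold 35 and 2; after swapping, the array is [2, 35, 37, 23, 34, 9, 7].
Count, for each position, how many later elements it exceeds:
2 → none → 0
35 → 23, 34, 9, 7 → 4
37 → 23, 34, 9, 7 → 4
23 → 9, 7 → 2
34 → 9, 7 → 2
9 → 7 → 1
7 → none → 0
Sum: 0 + 4 + 4 + 2 + 2 + 1 + 0 = 13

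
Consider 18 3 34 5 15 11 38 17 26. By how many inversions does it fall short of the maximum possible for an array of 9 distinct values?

Maximum inversions for 9 distinct elements is C(9, 2) = 9·8/2 = 36.
Current inversions — for each element, count later smaller elements:
18: 5
3: 0
34: 5
5: 0
15: 1
11: 0
38: 2
17: 0
26: 0
Current total: 5 + 0 + 5 + 0 + 1 + 0 + 2 + 0 + 0 = 13
Shortfall: 36 − 13 = 23

23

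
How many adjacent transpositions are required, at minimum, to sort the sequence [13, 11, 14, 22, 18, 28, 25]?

3

The minimum number of adjacent swaps to sort an array equals its inversion count, since every such swap removes exactly one inversion.
Count inversions — for each element, later elements that are smaller:
13: 11 → 1
11: none → 0
14: none → 0
22: 18 → 1
18: none → 0
28: 25 → 1
25: none → 0
Total inversions: 1 + 0 + 0 + 1 + 0 + 1 + 0 = 3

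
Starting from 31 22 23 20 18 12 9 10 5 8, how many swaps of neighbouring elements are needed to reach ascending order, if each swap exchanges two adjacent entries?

42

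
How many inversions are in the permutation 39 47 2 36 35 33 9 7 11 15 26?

Sweep left to right; for each value list the smaller values that follow it:
39 → 2, 36, 35, 33, 9, 7, 11, 15, 26 → 9
47 → 2, 36, 35, 33, 9, 7, 11, 15, 26 → 9
2 → none → 0
36 → 35, 33, 9, 7, 11, 15, 26 → 7
35 → 33, 9, 7, 11, 15, 26 → 6
33 → 9, 7, 11, 15, 26 → 5
9 → 7 → 1
7 → none → 0
11 → none → 0
15 → none → 0
26 → none → 0
Sum: 9 + 9 + 0 + 7 + 6 + 5 + 1 + 0 + 0 + 0 + 0 = 37

37 out-of-order pairs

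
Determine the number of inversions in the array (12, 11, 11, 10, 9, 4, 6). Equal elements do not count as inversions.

Inversions: 19

Count, for each position, how many later elements it exceeds:
12: 6
11: 4
11: 4
10: 3
9: 2
4: 0
6: 0
Sum: 6 + 4 + 4 + 3 + 2 + 0 + 0 = 19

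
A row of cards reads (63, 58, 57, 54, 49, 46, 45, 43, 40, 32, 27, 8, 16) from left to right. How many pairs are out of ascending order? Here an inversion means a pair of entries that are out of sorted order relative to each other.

77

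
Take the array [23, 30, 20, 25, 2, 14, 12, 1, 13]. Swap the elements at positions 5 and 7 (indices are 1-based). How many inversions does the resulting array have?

Inversions: 29

Positions 5 and 7 hold 2 and 12; after swapping, the array is [23, 30, 20, 25, 12, 14, 2, 1, 13].
For each element, count later entries that are smaller:
23 → 20, 12, 14, 2, 1, 13 → 6
30 → 20, 25, 12, 14, 2, 1, 13 → 7
20 → 12, 14, 2, 1, 13 → 5
25 → 12, 14, 2, 1, 13 → 5
12 → 2, 1 → 2
14 → 2, 1, 13 → 3
2 → 1 → 1
1 → none → 0
13 → none → 0
Sum: 6 + 7 + 5 + 5 + 2 + 3 + 1 + 0 + 0 = 29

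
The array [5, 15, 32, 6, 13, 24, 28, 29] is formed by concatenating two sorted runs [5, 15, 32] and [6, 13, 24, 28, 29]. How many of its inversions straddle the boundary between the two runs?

7 split inversions

Count, for every r in R, how many entries of L exceed r:
r = 6: 15, 32 → 2
r = 13: 15, 32 → 2
r = 24: 32 → 1
r = 28: 32 → 1
r = 29: 32 → 1
Cross-inversions: 2 + 2 + 1 + 1 + 1 = 7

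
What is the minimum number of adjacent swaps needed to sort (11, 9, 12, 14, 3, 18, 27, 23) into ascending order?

The minimum number of adjacent swaps to sort an array equals its inversion count, since every such swap removes exactly one inversion.
Count inversions — for each element, later elements that are smaller:
11: 9, 3 → 2
9: 3 → 1
12: 3 → 1
14: 3 → 1
3: none → 0
18: none → 0
27: 23 → 1
23: none → 0
Total inversions: 2 + 1 + 1 + 1 + 0 + 0 + 1 + 0 = 6

6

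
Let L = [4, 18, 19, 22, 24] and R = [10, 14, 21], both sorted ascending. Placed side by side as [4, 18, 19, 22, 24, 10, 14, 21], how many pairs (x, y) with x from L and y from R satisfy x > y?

There are 10 cross-inversions.

Take each right-half value and tally the left-half values above it:
r = 10: 18, 19, 22, 24 → 4
r = 14: 18, 19, 22, 24 → 4
r = 21: 22, 24 → 2
Cross-inversions: 4 + 4 + 2 = 10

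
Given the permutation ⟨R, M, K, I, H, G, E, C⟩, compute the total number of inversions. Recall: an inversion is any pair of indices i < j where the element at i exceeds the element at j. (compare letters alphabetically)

28 inversions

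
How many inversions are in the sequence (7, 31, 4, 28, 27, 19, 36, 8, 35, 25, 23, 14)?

For each element, count later entries that are smaller:
7 → 4 → 1
31 → 4, 28, 27, 19, 8, 25, 23, 14 → 8
4 → none → 0
28 → 27, 19, 8, 25, 23, 14 → 6
27 → 19, 8, 25, 23, 14 → 5
19 → 8, 14 → 2
36 → 8, 35, 25, 23, 14 → 5
8 → none → 0
35 → 25, 23, 14 → 3
25 → 23, 14 → 2
23 → 14 → 1
14 → none → 0
Sum: 1 + 8 + 0 + 6 + 5 + 2 + 5 + 0 + 3 + 2 + 1 + 0 = 33

33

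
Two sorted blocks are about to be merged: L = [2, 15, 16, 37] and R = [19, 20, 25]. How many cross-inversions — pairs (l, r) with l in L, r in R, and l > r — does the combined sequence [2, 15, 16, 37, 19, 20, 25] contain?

For each element r of the right run, count left-run elements greater than r:
r = 19: 37 → 1
r = 20: 37 → 1
r = 25: 37 → 1
Cross-inversions: 1 + 1 + 1 = 3

There are 3 split inversions.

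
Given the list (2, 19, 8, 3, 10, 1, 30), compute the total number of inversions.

9 out-of-order pairs

Sweep left to right; for each value list the smaller values that follow it:
2: 1
19: 4
8: 2
3: 1
10: 1
1: 0
30: 0
Sum: 1 + 4 + 2 + 1 + 1 + 0 + 0 = 9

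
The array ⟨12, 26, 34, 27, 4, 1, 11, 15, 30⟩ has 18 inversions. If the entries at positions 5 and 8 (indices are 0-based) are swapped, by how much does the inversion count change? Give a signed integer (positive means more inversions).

Positions 5 and 8 hold 1 and 30; after swapping, the array is [12, 26, 34, 27, 4, 30, 11, 15, 1].
Count, for each position, how many later elements it exceeds:
12 → 4, 11, 1 → 3
26 → 4, 11, 15, 1 → 4
34 → 27, 4, 30, 11, 15, 1 → 6
27 → 4, 11, 15, 1 → 4
4 → 1 → 1
30 → 11, 15, 1 → 3
11 → 1 → 1
15 → 1 → 1
1 → none → 0
Sum: 3 + 4 + 6 + 4 + 1 + 3 + 1 + 1 + 0 = 23
Change: 23 − 18 = +5

+5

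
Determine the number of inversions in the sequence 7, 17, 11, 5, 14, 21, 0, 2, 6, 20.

23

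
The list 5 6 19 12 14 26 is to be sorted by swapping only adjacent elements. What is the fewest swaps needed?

There are 2 swaps.

Minimum adjacent swaps = number of inversions (each swap of adjacent out-of-order elements removes one inversion and no swap can remove more).
Count inversions — for each element, later elements that are smaller:
5: none → 0
6: none → 0
19: 12, 14 → 2
12: none → 0
14: none → 0
26: none → 0
Total inversions: 0 + 0 + 2 + 0 + 0 + 0 = 2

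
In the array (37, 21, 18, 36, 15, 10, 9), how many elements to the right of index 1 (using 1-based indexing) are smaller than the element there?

The element at index 1 is 37.
Elements after it: 21, 18, 36, 15, 10, 9
Those smaller than 37: 21, 18, 36, 15, 10, 9

6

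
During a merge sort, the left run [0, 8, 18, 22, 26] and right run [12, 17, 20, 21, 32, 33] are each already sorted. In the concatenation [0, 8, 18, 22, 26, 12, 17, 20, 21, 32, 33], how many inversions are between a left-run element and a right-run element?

10 split inversions

Take each right-half value and tally the left-half values above it:
r = 12: 18, 22, 26 → 3
r = 17: 18, 22, 26 → 3
r = 20: 22, 26 → 2
r = 21: 22, 26 → 2
r = 32: none → 0
r = 33: none → 0
Cross-inversions: 3 + 3 + 2 + 2 + 0 + 0 = 10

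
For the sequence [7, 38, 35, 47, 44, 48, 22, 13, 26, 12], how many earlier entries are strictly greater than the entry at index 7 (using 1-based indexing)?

5 such elements

The element at index 7 is 22.
Elements before it: 7, 38, 35, 47, 44, 48
Those larger than 22: 38, 35, 47, 44, 48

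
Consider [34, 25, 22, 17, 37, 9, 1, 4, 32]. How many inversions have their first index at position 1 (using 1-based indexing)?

7

The element at index 1 is 34.
Elements after it: 25, 22, 17, 37, 9, 1, 4, 32
Those smaller than 34: 25, 22, 17, 9, 1, 4, 32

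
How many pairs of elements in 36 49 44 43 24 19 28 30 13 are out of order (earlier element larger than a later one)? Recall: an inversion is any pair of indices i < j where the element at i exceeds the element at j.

Element-by-element contributions:
36 → 24, 19, 28, 30, 13 → 5
49 → 44, 43, 24, 19, 28, 30, 13 → 7
44 → 43, 24, 19, 28, 30, 13 → 6
43 → 24, 19, 28, 30, 13 → 5
24 → 19, 13 → 2
19 → 13 → 1
28 → 13 → 1
30 → 13 → 1
13 → none → 0
Sum: 5 + 7 + 6 + 5 + 2 + 1 + 1 + 1 + 0 = 28

28 inversions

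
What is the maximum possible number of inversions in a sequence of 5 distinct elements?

A reversed (strictly descending) arrangement makes every pair an inversion, giving C(5, 2) inversions.
C(5, 2) = 5·4/2 = 10

10 inversions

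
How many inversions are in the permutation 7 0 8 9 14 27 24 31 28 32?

Sweep left to right; for each value list the smaller values that follow it:
7 → 0 → 1
0 → none → 0
8 → none → 0
9 → none → 0
14 → none → 0
27 → 24 → 1
24 → none → 0
31 → 28 → 1
28 → none → 0
32 → none → 0
Sum: 1 + 0 + 0 + 0 + 0 + 1 + 0 + 1 + 0 + 0 = 3

3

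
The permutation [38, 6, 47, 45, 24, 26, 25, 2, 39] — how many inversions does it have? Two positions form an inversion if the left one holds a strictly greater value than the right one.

Count, for each position, how many later elements it exceeds:
38: 5
6: 1
47: 6
45: 5
24: 1
26: 2
25: 1
2: 0
39: 0
Sum: 5 + 1 + 6 + 5 + 1 + 2 + 1 + 0 + 0 = 21

21 out-of-order pairs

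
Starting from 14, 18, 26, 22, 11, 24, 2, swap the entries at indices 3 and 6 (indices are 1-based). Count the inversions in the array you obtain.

Positions 3 and 6 hold 26 and 24; after swapping, the array is [14, 18, 24, 22, 11, 26, 2].
For each element, count later entries that are smaller:
14 → 11, 2 → 2
18 → 11, 2 → 2
24 → 22, 11, 2 → 3
22 → 11, 2 → 2
11 → 2 → 1
26 → 2 → 1
2 → none → 0
Sum: 2 + 2 + 3 + 2 + 1 + 1 + 0 = 11

11 inversions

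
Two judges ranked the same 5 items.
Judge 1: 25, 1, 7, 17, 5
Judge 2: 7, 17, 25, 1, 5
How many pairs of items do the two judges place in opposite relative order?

Assign each item its position (1..5) in the first ordering, then rewrite the second ordering as that position sequence:
positions: 25→1, 1→2, 7→3, 17→4, 5→5
second ordering as positions: [3, 4, 1, 2, 5]
Discordant pairs = inversions in this position sequence.
3: 1, 2 → 2
4: 1, 2 → 2
1: 0
2: 0
5: 0
Total: 2 + 2 + 0 + 0 + 0 = 4

Discordant pairs: 4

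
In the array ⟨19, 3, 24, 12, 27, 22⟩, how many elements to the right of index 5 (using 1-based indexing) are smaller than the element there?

The element at index 5 is 27.
Elements after it: 22
Those smaller than 27: 22

1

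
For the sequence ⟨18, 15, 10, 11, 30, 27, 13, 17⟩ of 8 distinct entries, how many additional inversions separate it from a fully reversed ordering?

15

Maximum inversions for 8 distinct elements is C(8, 2) = 8·7/2 = 28.
Current inversions — for each element, count later smaller elements:
18: 5
15: 3
10: 0
11: 0
30: 3
27: 2
13: 0
17: 0
Current total: 5 + 3 + 0 + 0 + 3 + 2 + 0 + 0 = 13
Shortfall: 28 − 13 = 15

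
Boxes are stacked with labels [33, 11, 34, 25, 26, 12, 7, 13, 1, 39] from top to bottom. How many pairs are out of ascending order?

Sweep left to right; for each value list the smaller values that follow it:
33 → 11, 25, 26, 12, 7, 13, 1 → 7
11 → 7, 1 → 2
34 → 25, 26, 12, 7, 13, 1 → 6
25 → 12, 7, 13, 1 → 4
26 → 12, 7, 13, 1 → 4
12 → 7, 1 → 2
7 → 1 → 1
13 → 1 → 1
1 → none → 0
39 → none → 0
Sum: 7 + 2 + 6 + 4 + 4 + 2 + 1 + 1 + 0 + 0 = 27

Inversions: 27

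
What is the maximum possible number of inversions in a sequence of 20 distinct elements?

190 inversions

A reversed (strictly descending) arrangement makes every pair an inversion, giving C(20, 2) inversions.
C(20, 2) = 20·19/2 = 190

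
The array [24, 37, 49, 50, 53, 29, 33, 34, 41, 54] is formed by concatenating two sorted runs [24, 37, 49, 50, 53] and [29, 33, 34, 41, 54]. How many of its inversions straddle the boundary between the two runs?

15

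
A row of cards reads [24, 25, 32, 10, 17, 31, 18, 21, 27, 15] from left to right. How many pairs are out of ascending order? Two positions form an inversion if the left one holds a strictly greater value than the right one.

25

Count, for each position, how many later elements it exceeds:
24: 5
25: 5
32: 7
10: 0
17: 1
31: 4
18: 1
21: 1
27: 1
15: 0
Sum: 5 + 5 + 7 + 0 + 1 + 4 + 1 + 1 + 1 + 0 = 25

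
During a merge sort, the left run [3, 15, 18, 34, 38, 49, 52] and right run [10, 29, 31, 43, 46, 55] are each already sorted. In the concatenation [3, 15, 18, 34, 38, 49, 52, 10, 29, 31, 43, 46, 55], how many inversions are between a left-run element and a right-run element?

For each element r of the right run, count left-run elements greater than r:
r = 10: 15, 18, 34, 38, 49, 52 → 6
r = 29: 34, 38, 49, 52 → 4
r = 31: 34, 38, 49, 52 → 4
r = 43: 49, 52 → 2
r = 46: 49, 52 → 2
r = 55: none → 0
Cross-inversions: 6 + 4 + 4 + 2 + 2 + 0 = 18

18 split inversions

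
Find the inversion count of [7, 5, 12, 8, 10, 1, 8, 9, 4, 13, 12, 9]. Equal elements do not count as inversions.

Count, for each position, how many later elements it exceeds:
7 → 5, 1, 4 → 3
5 → 1, 4 → 2
12 → 8, 10, 1, 8, 9, 4, 9 → 7
8 → 1, 4 → 2
10 → 1, 8, 9, 4, 9 → 5
1 → none → 0
8 → 4 → 1
9 → 4 → 1
4 → none → 0
13 → 12, 9 → 2
12 → 9 → 1
9 → none → 0
Sum: 3 + 2 + 7 + 2 + 5 + 0 + 1 + 1 + 0 + 2 + 1 + 0 = 24

Inversions: 24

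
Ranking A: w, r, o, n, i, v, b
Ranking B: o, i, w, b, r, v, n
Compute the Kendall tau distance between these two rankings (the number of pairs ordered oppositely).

9

Assign each item its position (1..7) in the first ordering, then rewrite the second ordering as that position sequence:
positions: w→1, r→2, o→3, n→4, i→5, v→6, b→7
second ordering as positions: [3, 5, 1, 7, 2, 6, 4]
Discordant pairs = inversions in this position sequence.
3: 1, 2 → 2
5: 1, 2, 4 → 3
1: 0
7: 2, 6, 4 → 3
2: 0
6: 4 → 1
4: 0
Total: 2 + 3 + 0 + 3 + 0 + 1 + 0 = 9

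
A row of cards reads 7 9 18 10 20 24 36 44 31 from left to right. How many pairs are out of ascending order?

3

Sweep left to right; for each value list the smaller values that follow it:
7 → none → 0
9 → none → 0
18 → 10 → 1
10 → none → 0
20 → none → 0
24 → none → 0
36 → 31 → 1
44 → 31 → 1
31 → none → 0
Sum: 0 + 0 + 1 + 0 + 0 + 0 + 1 + 1 + 0 = 3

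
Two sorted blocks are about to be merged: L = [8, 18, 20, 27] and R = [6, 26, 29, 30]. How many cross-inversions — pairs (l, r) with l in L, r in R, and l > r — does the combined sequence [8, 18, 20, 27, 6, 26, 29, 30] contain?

5 cross-inversions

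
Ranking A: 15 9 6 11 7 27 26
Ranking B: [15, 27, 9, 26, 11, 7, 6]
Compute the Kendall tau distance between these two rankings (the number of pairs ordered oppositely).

Assign each item its position (1..7) in the first ordering, then rewrite the second ordering as that position sequence:
positions: 15→1, 9→2, 6→3, 11→4, 7→5, 27→6, 26→7
second ordering as positions: [1, 6, 2, 7, 4, 5, 3]
Discordant pairs = inversions in this position sequence.
1: 0
6: 2, 4, 5, 3 → 4
2: 0
7: 4, 5, 3 → 3
4: 3 → 1
5: 3 → 1
3: 0
Total: 0 + 4 + 0 + 3 + 1 + 1 + 0 = 9

9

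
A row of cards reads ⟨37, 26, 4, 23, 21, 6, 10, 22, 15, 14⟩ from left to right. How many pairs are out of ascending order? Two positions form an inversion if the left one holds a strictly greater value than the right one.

30 inversions

Sweep left to right; for each value list the smaller values that follow it:
37 → 26, 4, 23, 21, 6, 10, 22, 15, 14 → 9
26 → 4, 23, 21, 6, 10, 22, 15, 14 → 8
4 → none → 0
23 → 21, 6, 10, 22, 15, 14 → 6
21 → 6, 10, 15, 14 → 4
6 → none → 0
10 → none → 0
22 → 15, 14 → 2
15 → 14 → 1
14 → none → 0
Sum: 9 + 8 + 0 + 6 + 4 + 0 + 0 + 2 + 1 + 0 = 30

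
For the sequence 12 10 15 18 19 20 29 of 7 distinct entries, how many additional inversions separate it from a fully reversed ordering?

Maximum inversions for 7 distinct elements is C(7, 2) = 7·6/2 = 21.
Current inversions — for each element, count later smaller elements:
12: 1
10: 0
15: 0
18: 0
19: 0
20: 0
29: 0
Current total: 1 + 0 + 0 + 0 + 0 + 0 + 0 = 1
Shortfall: 21 − 1 = 20

20 inversions short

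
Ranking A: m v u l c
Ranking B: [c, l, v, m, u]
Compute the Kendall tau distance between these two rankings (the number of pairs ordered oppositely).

Assign each item its position (1..5) in the first ordering, then rewrite the second ordering as that position sequence:
positions: m→1, v→2, u→3, l→4, c→5
second ordering as positions: [5, 4, 2, 1, 3]
Discordant pairs = inversions in this position sequence.
5: 4, 2, 1, 3 → 4
4: 2, 1, 3 → 3
2: 1 → 1
1: 0
3: 0
Total: 4 + 3 + 1 + 0 + 0 = 8

8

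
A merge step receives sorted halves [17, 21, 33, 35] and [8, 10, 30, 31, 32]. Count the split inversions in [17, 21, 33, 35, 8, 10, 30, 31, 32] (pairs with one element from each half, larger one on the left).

For each element r of the right run, count left-run elements greater than r:
r = 8: 17, 21, 33, 35 → 4
r = 10: 17, 21, 33, 35 → 4
r = 30: 33, 35 → 2
r = 31: 33, 35 → 2
r = 32: 33, 35 → 2
Cross-inversions: 4 + 4 + 2 + 2 + 2 = 14

14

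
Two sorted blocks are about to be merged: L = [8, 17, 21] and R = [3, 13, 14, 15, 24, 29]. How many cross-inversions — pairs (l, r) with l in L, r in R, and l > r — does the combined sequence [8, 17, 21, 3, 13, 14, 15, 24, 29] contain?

Take each right-half value and tally the left-half values above it:
r = 3: 8, 17, 21 → 3
r = 13: 17, 21 → 2
r = 14: 17, 21 → 2
r = 15: 17, 21 → 2
r = 24: none → 0
r = 29: none → 0
Cross-inversions: 3 + 2 + 2 + 2 + 0 + 0 = 9

Cross-inversions: 9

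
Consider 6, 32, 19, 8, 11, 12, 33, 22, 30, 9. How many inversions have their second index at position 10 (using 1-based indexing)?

The element at index 10 is 9.
Elements before it: 6, 32, 19, 8, 11, 12, 33, 22, 30
Those larger than 9: 32, 19, 11, 12, 33, 22, 30

7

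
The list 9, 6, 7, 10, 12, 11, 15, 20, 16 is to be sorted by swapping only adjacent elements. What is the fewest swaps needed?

Each adjacent swap fixes exactly one inversion, so the minimum swap count equals the number of inversions.
Count inversions — for each element, later elements that are smaller:
9: 6, 7 → 2
6: none → 0
7: none → 0
10: none → 0
12: 11 → 1
11: none → 0
15: none → 0
20: 16 → 1
16: none → 0
Total inversions: 2 + 0 + 0 + 0 + 1 + 0 + 0 + 1 + 0 = 4

4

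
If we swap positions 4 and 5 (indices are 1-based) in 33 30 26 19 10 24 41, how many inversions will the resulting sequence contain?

12 inversions

Positions 4 and 5 hold 19 and 10; after swapping, the array is [33, 30, 26, 10, 19, 24, 41].
For each element, count later entries that are smaller:
33 → 30, 26, 10, 19, 24 → 5
30 → 26, 10, 19, 24 → 4
26 → 10, 19, 24 → 3
10 → none → 0
19 → none → 0
24 → none → 0
41 → none → 0
Sum: 5 + 4 + 3 + 0 + 0 + 0 + 0 = 12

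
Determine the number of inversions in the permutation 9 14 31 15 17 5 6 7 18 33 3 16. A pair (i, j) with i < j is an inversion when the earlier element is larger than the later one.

For each element, count later entries that are smaller:
9: 4
14: 4
31: 8
15: 4
17: 5
5: 1
6: 1
7: 1
18: 2
33: 2
3: 0
16: 0
Sum: 4 + 4 + 8 + 4 + 5 + 1 + 1 + 1 + 2 + 2 + 0 + 0 = 32

32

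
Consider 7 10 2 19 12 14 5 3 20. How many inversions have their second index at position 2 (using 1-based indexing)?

The element at index 2 is 10.
Elements before it: 7
None of them are larger than 10.

0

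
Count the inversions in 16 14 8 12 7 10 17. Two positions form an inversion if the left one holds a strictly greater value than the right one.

12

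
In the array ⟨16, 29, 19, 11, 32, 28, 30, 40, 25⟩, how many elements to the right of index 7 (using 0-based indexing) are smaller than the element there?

1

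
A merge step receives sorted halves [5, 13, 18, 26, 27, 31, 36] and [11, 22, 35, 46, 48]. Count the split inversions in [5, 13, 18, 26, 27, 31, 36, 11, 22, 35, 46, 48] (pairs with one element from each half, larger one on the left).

Cross-inversions: 11

Count, for every r in R, how many entries of L exceed r:
r = 11: 13, 18, 26, 27, 31, 36 → 6
r = 22: 26, 27, 31, 36 → 4
r = 35: 36 → 1
r = 46: none → 0
r = 48: none → 0
Cross-inversions: 6 + 4 + 1 + 0 + 0 = 11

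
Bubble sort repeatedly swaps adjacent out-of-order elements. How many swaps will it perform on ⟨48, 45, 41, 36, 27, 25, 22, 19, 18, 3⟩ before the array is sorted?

45 swaps

Minimum adjacent swaps = number of inversions (each swap of adjacent out-of-order elements removes one inversion and no swap can remove more).
Count inversions — for each element, later elements that are smaller:
48: 45, 41, 36, 27, 25, 22, 19, 18, 3 → 9
45: 41, 36, 27, 25, 22, 19, 18, 3 → 8
41: 36, 27, 25, 22, 19, 18, 3 → 7
36: 27, 25, 22, 19, 18, 3 → 6
27: 25, 22, 19, 18, 3 → 5
25: 22, 19, 18, 3 → 4
22: 19, 18, 3 → 3
19: 18, 3 → 2
18: 3 → 1
3: none → 0
Total inversions: 9 + 8 + 7 + 6 + 5 + 4 + 3 + 2 + 1 + 0 = 45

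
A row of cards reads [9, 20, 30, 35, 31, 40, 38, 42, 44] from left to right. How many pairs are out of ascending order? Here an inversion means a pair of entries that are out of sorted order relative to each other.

Count, for each position, how many later elements it exceeds:
9: 0
20: 0
30: 0
35: 1
31: 0
40: 1
38: 0
42: 0
44: 0
Sum: 0 + 0 + 0 + 1 + 0 + 1 + 0 + 0 + 0 = 2

2 out-of-order pairs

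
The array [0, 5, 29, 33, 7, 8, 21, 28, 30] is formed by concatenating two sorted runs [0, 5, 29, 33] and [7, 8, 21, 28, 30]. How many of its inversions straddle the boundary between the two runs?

9

Count, for every r in R, how many entries of L exceed r:
r = 7: 29, 33 → 2
r = 8: 29, 33 → 2
r = 21: 29, 33 → 2
r = 28: 29, 33 → 2
r = 30: 33 → 1
Cross-inversions: 2 + 2 + 2 + 2 + 1 = 9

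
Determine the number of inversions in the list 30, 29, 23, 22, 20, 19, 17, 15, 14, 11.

45

Element-by-element contributions:
30: 9
29: 8
23: 7
22: 6
20: 5
19: 4
17: 3
15: 2
14: 1
11: 0
Sum: 9 + 8 + 7 + 6 + 5 + 4 + 3 + 2 + 1 + 0 = 45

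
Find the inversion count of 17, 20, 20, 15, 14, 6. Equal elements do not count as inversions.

Element-by-element contributions:
17: 3
20: 3
20: 3
15: 2
14: 1
6: 0
Sum: 3 + 3 + 3 + 2 + 1 + 0 = 12

12 inversions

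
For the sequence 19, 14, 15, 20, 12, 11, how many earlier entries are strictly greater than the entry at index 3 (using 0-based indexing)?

0

The element at index 3 is 20.
Elements before it: 19, 14, 15
None of them are larger than 20.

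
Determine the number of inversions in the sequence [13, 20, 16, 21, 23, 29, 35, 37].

Count, for each position, how many later elements it exceeds:
13: 0
20: 1
16: 0
21: 0
23: 0
29: 0
35: 0
37: 0
Sum: 0 + 1 + 0 + 0 + 0 + 0 + 0 + 0 = 1

1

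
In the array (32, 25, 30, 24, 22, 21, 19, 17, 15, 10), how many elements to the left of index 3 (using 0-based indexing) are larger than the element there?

3

The element at index 3 is 24.
Elements before it: 32, 25, 30
Those larger than 24: 32, 25, 30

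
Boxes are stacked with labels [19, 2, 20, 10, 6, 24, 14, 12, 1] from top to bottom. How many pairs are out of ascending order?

Sweep left to right; for each value list the smaller values that follow it:
19 → 2, 10, 6, 14, 12, 1 → 6
2 → 1 → 1
20 → 10, 6, 14, 12, 1 → 5
10 → 6, 1 → 2
6 → 1 → 1
24 → 14, 12, 1 → 3
14 → 12, 1 → 2
12 → 1 → 1
1 → none → 0
Sum: 6 + 1 + 5 + 2 + 1 + 3 + 2 + 1 + 0 = 21

21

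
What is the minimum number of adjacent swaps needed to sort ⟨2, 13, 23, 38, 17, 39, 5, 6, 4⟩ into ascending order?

19 swaps

Each adjacent swap fixes exactly one inversion, so the minimum swap count equals the number of inversions.
Count inversions — for each element, later elements that are smaller:
2: none → 0
13: 5, 6, 4 → 3
23: 17, 5, 6, 4 → 4
38: 17, 5, 6, 4 → 4
17: 5, 6, 4 → 3
39: 5, 6, 4 → 3
5: 4 → 1
6: 4 → 1
4: none → 0
Total inversions: 0 + 3 + 4 + 4 + 3 + 3 + 1 + 1 + 0 = 19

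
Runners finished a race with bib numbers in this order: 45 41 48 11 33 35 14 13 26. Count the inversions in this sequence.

Out-of-order pairs: 26

Sweep left to right; for each value list the smaller values that follow it:
45 → 41, 11, 33, 35, 14, 13, 26 → 7
41 → 11, 33, 35, 14, 13, 26 → 6
48 → 11, 33, 35, 14, 13, 26 → 6
11 → none → 0
33 → 14, 13, 26 → 3
35 → 14, 13, 26 → 3
14 → 13 → 1
13 → none → 0
26 → none → 0
Sum: 7 + 6 + 6 + 0 + 3 + 3 + 1 + 0 + 0 = 26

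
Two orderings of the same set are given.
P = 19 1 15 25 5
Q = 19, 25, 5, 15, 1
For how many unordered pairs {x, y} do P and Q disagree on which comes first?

5 disagreeing pairs

Assign each item its position (1..5) in the first ordering, then rewrite the second ordering as that position sequence:
positions: 19→1, 1→2, 15→3, 25→4, 5→5
second ordering as positions: [1, 4, 5, 3, 2]
Discordant pairs = inversions in this position sequence.
1: 0
4: 3, 2 → 2
5: 3, 2 → 2
3: 2 → 1
2: 0
Total: 0 + 2 + 2 + 1 + 0 = 5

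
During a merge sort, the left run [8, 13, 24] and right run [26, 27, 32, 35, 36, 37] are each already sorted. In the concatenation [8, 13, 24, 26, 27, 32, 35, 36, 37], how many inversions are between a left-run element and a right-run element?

Count, for every r in R, how many entries of L exceed r:
r = 26: none → 0
r = 27: none → 0
r = 32: none → 0
r = 35: none → 0
r = 36: none → 0
r = 37: none → 0
Cross-inversions: 0 + 0 + 0 + 0 + 0 + 0 = 0

0 split inversions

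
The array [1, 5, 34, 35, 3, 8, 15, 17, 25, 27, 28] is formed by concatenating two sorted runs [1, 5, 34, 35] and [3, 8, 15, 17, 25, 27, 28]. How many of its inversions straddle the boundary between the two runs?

15 cross-inversions

For each element r of the right run, count left-run elements greater than r:
r = 3: 5, 34, 35 → 3
r = 8: 34, 35 → 2
r = 15: 34, 35 → 2
r = 17: 34, 35 → 2
r = 25: 34, 35 → 2
r = 27: 34, 35 → 2
r = 28: 34, 35 → 2
Cross-inversions: 3 + 2 + 2 + 2 + 2 + 2 + 2 = 15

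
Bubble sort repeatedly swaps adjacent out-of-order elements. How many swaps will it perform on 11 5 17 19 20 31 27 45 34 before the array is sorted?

Each adjacent swap fixes exactly one inversion, so the minimum swap count equals the number of inversions.
Count inversions — for each element, later elements that are smaller:
11: 5 → 1
5: none → 0
17: none → 0
19: none → 0
20: none → 0
31: 27 → 1
27: none → 0
45: 34 → 1
34: none → 0
Total inversions: 1 + 0 + 0 + 0 + 0 + 1 + 0 + 1 + 0 = 3

There are 3 swaps.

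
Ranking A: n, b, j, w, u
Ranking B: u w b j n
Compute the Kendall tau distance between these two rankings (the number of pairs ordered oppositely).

There are 9 discordant pairs.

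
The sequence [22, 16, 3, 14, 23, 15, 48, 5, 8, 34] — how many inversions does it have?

For each element, count later entries that are smaller:
22: 6
16: 5
3: 0
14: 2
23: 3
15: 2
48: 3
5: 0
8: 0
34: 0
Sum: 6 + 5 + 0 + 2 + 3 + 2 + 3 + 0 + 0 + 0 = 21

21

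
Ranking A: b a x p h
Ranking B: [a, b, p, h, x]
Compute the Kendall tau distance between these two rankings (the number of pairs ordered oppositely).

3 discordant pairs

Assign each item its position (1..5) in the first ordering, then rewrite the second ordering as that position sequence:
positions: b→1, a→2, x→3, p→4, h→5
second ordering as positions: [2, 1, 4, 5, 3]
Discordant pairs = inversions in this position sequence.
2: 1 → 1
1: 0
4: 3 → 1
5: 3 → 1
3: 0
Total: 1 + 0 + 1 + 1 + 0 = 3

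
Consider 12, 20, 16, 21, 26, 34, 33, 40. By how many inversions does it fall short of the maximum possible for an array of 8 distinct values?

26 inversions short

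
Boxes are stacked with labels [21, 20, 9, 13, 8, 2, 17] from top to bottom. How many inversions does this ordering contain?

16

Sweep left to right; for each value list the smaller values that follow it:
21 → 20, 9, 13, 8, 2, 17 → 6
20 → 9, 13, 8, 2, 17 → 5
9 → 8, 2 → 2
13 → 8, 2 → 2
8 → 2 → 1
2 → none → 0
17 → none → 0
Sum: 6 + 5 + 2 + 2 + 1 + 0 + 0 = 16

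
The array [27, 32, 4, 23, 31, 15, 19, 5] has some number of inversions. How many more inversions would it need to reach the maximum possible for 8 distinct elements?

9

Maximum inversions for 8 distinct elements is C(8, 2) = 8·7/2 = 28.
Current inversions — for each element, count later smaller elements:
27: 5
32: 6
4: 0
23: 3
31: 3
15: 1
19: 1
5: 0
Current total: 5 + 6 + 0 + 3 + 3 + 1 + 1 + 0 = 19
Shortfall: 28 − 19 = 9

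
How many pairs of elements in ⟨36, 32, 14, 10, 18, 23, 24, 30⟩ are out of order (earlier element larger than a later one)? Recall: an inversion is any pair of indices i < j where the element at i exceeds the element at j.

For each element, count later entries that are smaller:
36 → 32, 14, 10, 18, 23, 24, 30 → 7
32 → 14, 10, 18, 23, 24, 30 → 6
14 → 10 → 1
10 → none → 0
18 → none → 0
23 → none → 0
24 → none → 0
30 → none → 0
Sum: 7 + 6 + 1 + 0 + 0 + 0 + 0 + 0 = 14

14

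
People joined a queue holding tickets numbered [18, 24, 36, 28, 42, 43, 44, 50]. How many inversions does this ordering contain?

1

Sweep left to right; for each value list the smaller values that follow it:
18 → none → 0
24 → none → 0
36 → 28 → 1
28 → none → 0
42 → none → 0
43 → none → 0
44 → none → 0
50 → none → 0
Sum: 0 + 0 + 1 + 0 + 0 + 0 + 0 + 0 = 1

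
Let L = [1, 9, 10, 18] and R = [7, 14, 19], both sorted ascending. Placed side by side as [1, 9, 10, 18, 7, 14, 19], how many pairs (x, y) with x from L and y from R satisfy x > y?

4

Take each right-half value and tally the left-half values above it:
r = 7: 9, 10, 18 → 3
r = 14: 18 → 1
r = 19: none → 0
Cross-inversions: 3 + 1 + 0 = 4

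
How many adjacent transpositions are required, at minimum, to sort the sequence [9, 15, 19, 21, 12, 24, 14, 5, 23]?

There are 15 swaps.

Each adjacent swap fixes exactly one inversion, so the minimum swap count equals the number of inversions.
Count inversions — for each element, later elements that are smaller:
9: 5 → 1
15: 12, 14, 5 → 3
19: 12, 14, 5 → 3
21: 12, 14, 5 → 3
12: 5 → 1
24: 14, 5, 23 → 3
14: 5 → 1
5: none → 0
23: none → 0
Total inversions: 1 + 3 + 3 + 3 + 1 + 3 + 1 + 0 + 0 = 15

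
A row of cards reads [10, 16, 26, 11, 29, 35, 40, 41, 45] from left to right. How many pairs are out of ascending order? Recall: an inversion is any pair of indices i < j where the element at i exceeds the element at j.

2 inversions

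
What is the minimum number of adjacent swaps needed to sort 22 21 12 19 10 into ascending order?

9

Each adjacent swap fixes exactly one inversion, so the minimum swap count equals the number of inversions.
Count inversions — for each element, later elements that are smaller:
22: 21, 12, 19, 10 → 4
21: 12, 19, 10 → 3
12: 10 → 1
19: 10 → 1
10: none → 0
Total inversions: 4 + 3 + 1 + 1 + 0 = 9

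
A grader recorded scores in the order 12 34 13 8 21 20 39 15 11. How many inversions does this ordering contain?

18 inversions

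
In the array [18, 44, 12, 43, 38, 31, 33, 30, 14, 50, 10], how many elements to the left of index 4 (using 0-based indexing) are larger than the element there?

2 such elements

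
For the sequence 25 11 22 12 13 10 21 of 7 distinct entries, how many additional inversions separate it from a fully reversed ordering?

Maximum inversions for 7 distinct elements is C(7, 2) = 7·6/2 = 21.
Current inversions — for each element, count later smaller elements:
25: 6
11: 1
22: 4
12: 1
13: 1
10: 0
21: 0
Current total: 6 + 1 + 4 + 1 + 1 + 0 + 0 = 13
Shortfall: 21 − 13 = 8

8 inversions short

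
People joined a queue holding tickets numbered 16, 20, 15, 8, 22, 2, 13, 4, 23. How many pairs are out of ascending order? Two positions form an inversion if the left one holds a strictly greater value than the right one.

For each element, count later entries that are smaller:
16 → 15, 8, 2, 13, 4 → 5
20 → 15, 8, 2, 13, 4 → 5
15 → 8, 2, 13, 4 → 4
8 → 2, 4 → 2
22 → 2, 13, 4 → 3
2 → none → 0
13 → 4 → 1
4 → none → 0
23 → none → 0
Sum: 5 + 5 + 4 + 2 + 3 + 0 + 1 + 0 + 0 = 20

20 inversions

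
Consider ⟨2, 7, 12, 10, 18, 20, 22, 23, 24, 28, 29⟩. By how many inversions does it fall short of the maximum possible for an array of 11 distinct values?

54 inversions short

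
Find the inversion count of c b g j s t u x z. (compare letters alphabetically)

Inversions: 1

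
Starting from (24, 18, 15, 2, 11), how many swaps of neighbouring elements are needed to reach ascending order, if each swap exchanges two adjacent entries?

Each adjacent swap fixes exactly one inversion, so the minimum swap count equals the number of inversions.
Count inversions — for each element, later elements that are smaller:
24: 18, 15, 2, 11 → 4
18: 15, 2, 11 → 3
15: 2, 11 → 2
2: none → 0
11: none → 0
Total inversions: 4 + 3 + 2 + 0 + 0 = 9

There are 9 adjacent swaps.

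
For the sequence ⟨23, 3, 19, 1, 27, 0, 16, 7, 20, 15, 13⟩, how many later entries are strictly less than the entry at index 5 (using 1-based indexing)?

The element at index 5 is 27.
Elements after it: 0, 16, 7, 20, 15, 13
Those smaller than 27: 0, 16, 7, 20, 15, 13

6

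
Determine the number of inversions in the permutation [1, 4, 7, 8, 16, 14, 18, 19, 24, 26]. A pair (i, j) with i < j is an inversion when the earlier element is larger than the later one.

1

Sweep left to right; for each value list the smaller values that follow it:
1 → none → 0
4 → none → 0
7 → none → 0
8 → none → 0
16 → 14 → 1
14 → none → 0
18 → none → 0
19 → none → 0
24 → none → 0
26 → none → 0
Sum: 0 + 0 + 0 + 0 + 1 + 0 + 0 + 0 + 0 + 0 = 1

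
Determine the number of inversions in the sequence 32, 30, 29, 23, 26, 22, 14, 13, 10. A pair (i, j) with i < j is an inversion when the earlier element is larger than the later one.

35 inversions

For each element, count later entries that are smaller:
32: 8
30: 7
29: 6
23: 4
26: 4
22: 3
14: 2
13: 1
10: 0
Sum: 8 + 7 + 6 + 4 + 4 + 3 + 2 + 1 + 0 = 35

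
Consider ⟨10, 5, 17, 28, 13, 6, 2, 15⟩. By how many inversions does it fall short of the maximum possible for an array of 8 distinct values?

Maximum inversions for 8 distinct elements is C(8, 2) = 8·7/2 = 28.
Current inversions — for each element, count later smaller elements:
10: 3
5: 1
17: 4
28: 4
13: 2
6: 1
2: 0
15: 0
Current total: 3 + 1 + 4 + 4 + 2 + 1 + 0 + 0 = 15
Shortfall: 28 − 15 = 13

13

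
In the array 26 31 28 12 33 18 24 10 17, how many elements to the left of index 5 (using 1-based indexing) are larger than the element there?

0 such elements

The element at index 5 is 33.
Elements before it: 26, 31, 28, 12
None of them are larger than 33.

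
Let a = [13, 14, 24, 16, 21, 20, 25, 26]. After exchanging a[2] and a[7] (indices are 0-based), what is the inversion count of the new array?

Positions 2 and 7 hold 24 and 26; after swapping, the array is [13, 14, 26, 16, 21, 20, 25, 24].
For each element, count later entries that are smaller:
13: 0
14: 0
26: 5
16: 0
21: 1
20: 0
25: 1
24: 0
Sum: 0 + 0 + 5 + 0 + 1 + 0 + 1 + 0 = 7

7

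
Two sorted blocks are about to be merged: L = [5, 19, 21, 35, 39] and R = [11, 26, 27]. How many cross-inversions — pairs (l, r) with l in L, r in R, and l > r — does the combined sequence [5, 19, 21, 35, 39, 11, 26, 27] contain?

8

Count, for every r in R, how many entries of L exceed r:
r = 11: 19, 21, 35, 39 → 4
r = 26: 35, 39 → 2
r = 27: 35, 39 → 2
Cross-inversions: 4 + 2 + 2 = 8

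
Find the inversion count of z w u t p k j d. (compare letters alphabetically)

28

Count, for each position, how many later elements it exceeds:
z → w, u, t, p, k, j, d → 7
w → u, t, p, k, j, d → 6
u → t, p, k, j, d → 5
t → p, k, j, d → 4
p → k, j, d → 3
k → j, d → 2
j → d → 1
d → none → 0
Sum: 7 + 6 + 5 + 4 + 3 + 2 + 1 + 0 = 28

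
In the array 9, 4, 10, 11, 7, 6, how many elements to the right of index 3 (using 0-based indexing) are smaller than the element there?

2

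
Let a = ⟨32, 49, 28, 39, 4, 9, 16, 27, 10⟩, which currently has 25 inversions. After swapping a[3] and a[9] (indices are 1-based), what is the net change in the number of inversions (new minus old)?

Positions 3 and 9 hold 28 and 10; after swapping, the array is [32, 49, 10, 39, 4, 9, 16, 27, 28].
Sweep left to right; for each value list the smaller values that follow it:
32 → 10, 4, 9, 16, 27, 28 → 6
49 → 10, 39, 4, 9, 16, 27, 28 → 7
10 → 4, 9 → 2
39 → 4, 9, 16, 27, 28 → 5
4 → none → 0
9 → none → 0
16 → none → 0
27 → none → 0
28 → none → 0
Sum: 6 + 7 + 2 + 5 + 0 + 0 + 0 + 0 + 0 = 20
Change: 20 − 25 = -5

-5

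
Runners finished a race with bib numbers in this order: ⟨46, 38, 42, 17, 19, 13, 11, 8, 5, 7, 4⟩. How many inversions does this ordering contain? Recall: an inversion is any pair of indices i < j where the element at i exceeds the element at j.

52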